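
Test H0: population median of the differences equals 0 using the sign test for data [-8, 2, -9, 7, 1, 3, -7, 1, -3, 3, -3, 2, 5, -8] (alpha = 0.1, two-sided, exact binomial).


Step 1: Discard zero differences. Original n = 14; n_eff = number of nonzero differences = 14.
Nonzero differences (with sign): -8, +2, -9, +7, +1, +3, -7, +1, -3, +3, -3, +2, +5, -8
Step 2: Count signs: positive = 8, negative = 6.
Step 3: Under H0: P(positive) = 0.5, so the number of positives S ~ Bin(14, 0.5).
Step 4: Two-sided exact p-value = sum of Bin(14,0.5) probabilities at or below the observed probability = 0.790527.
Step 5: alpha = 0.1. fail to reject H0.

n_eff = 14, pos = 8, neg = 6, p = 0.790527, fail to reject H0.


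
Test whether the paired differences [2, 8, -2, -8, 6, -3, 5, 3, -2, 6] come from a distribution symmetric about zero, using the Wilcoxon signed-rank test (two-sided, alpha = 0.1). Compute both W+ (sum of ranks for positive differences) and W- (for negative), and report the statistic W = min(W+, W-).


Step 1: Drop any zero differences (none here) and take |d_i|.
|d| = [2, 8, 2, 8, 6, 3, 5, 3, 2, 6]
Step 2: Midrank |d_i| (ties get averaged ranks).
ranks: |2|->2, |8|->9.5, |2|->2, |8|->9.5, |6|->7.5, |3|->4.5, |5|->6, |3|->4.5, |2|->2, |6|->7.5
Step 3: Attach original signs; sum ranks with positive sign and with negative sign.
W+ = 2 + 9.5 + 7.5 + 6 + 4.5 + 7.5 = 37
W- = 2 + 9.5 + 4.5 + 2 = 18
(Check: W+ + W- = 55 should equal n(n+1)/2 = 55.)
Step 4: Test statistic W = min(W+, W-) = 18.
Step 5: Ties in |d|, so use the tie-corrected normal approximation.
        E[W] = n(n+1)/4 = 10*11/4 = 27.5.
        Tie groups: |d|=2 (t=3), |d|=3 (t=2), |d|=6 (t=2), |d|=8 (t=2); sum(t^3 - t) = 42.
        Var[W] = n(n+1)(2n+1)/24 - sum(t^3-t)/48 = 2310/24 - 42/48 = 95.375.
        z = (W - E[W]) / sqrt(Var[W]) = (18 - 27.5) / 9.7660 = -0.9728.
        Two-sided p = 2*Phi(z) = 0.330672.
Step 6: alpha = 0.1. fail to reject H0.

W+ = 37, W- = 18, W = min = 18, p = 0.330672, fail to reject H0.


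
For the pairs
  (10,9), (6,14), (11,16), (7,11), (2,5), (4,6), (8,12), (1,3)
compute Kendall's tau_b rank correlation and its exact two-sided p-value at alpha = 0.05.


Step 1: Enumerate the 28 unordered pairs (i,j) with i<j and classify each by sign(x_j-x_i) * sign(y_j-y_i).
  (1,2):dx=-4,dy=+5->D; (1,3):dx=+1,dy=+7->C; (1,4):dx=-3,dy=+2->D; (1,5):dx=-8,dy=-4->C
  (1,6):dx=-6,dy=-3->C; (1,7):dx=-2,dy=+3->D; (1,8):dx=-9,dy=-6->C; (2,3):dx=+5,dy=+2->C
  (2,4):dx=+1,dy=-3->D; (2,5):dx=-4,dy=-9->C; (2,6):dx=-2,dy=-8->C; (2,7):dx=+2,dy=-2->D
  (2,8):dx=-5,dy=-11->C; (3,4):dx=-4,dy=-5->C; (3,5):dx=-9,dy=-11->C; (3,6):dx=-7,dy=-10->C
  (3,7):dx=-3,dy=-4->C; (3,8):dx=-10,dy=-13->C; (4,5):dx=-5,dy=-6->C; (4,6):dx=-3,dy=-5->C
  (4,7):dx=+1,dy=+1->C; (4,8):dx=-6,dy=-8->C; (5,6):dx=+2,dy=+1->C; (5,7):dx=+6,dy=+7->C
  (5,8):dx=-1,dy=-2->C; (6,7):dx=+4,dy=+6->C; (6,8):dx=-3,dy=-3->C; (7,8):dx=-7,dy=-9->C
Step 2: C = 23, D = 5, total pairs = 28.
Step 3: tau = (C - D)/(n(n-1)/2) = (23 - 5)/28 = 0.642857.
Step 4: Exact two-sided p-value (enumerate n! = 40320 permutations of y under H0): p = 0.031151.
Step 5: alpha = 0.05. reject H0.

tau_b = 0.6429 (C=23, D=5), p = 0.031151, reject H0.


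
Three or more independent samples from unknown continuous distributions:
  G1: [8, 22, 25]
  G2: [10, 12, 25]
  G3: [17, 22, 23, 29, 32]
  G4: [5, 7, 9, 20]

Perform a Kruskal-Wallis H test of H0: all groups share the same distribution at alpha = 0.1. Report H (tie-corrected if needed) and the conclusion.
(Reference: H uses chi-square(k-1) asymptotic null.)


Step 1: Combine all N = 15 observations and assign midranks.
sorted (value, group, rank): (5,G4,1), (7,G4,2), (8,G1,3), (9,G4,4), (10,G2,5), (12,G2,6), (17,G3,7), (20,G4,8), (22,G1,9.5), (22,G3,9.5), (23,G3,11), (25,G1,12.5), (25,G2,12.5), (29,G3,14), (32,G3,15)
Step 2: Sum ranks within each group.
R_1 = 25 (n_1 = 3)
R_2 = 23.5 (n_2 = 3)
R_3 = 56.5 (n_3 = 5)
R_4 = 15 (n_4 = 4)
Step 3: H = 12/(N(N+1)) * sum(R_i^2/n_i) - 3(N+1)
     = 12/(15*16) * (25^2/3 + 23.5^2/3 + 56.5^2/5 + 15^2/4) - 3*16
     = 0.050000 * 1087.12 - 48
     = 6.355833.
Step 4: Ties present; correction factor C = 1 - 12/(15^3 - 15) = 0.996429. Corrected H = 6.355833 / 0.996429 = 6.378614.
Step 5: Under H0, H ~ chi^2(3); p-value = 0.094575.
Step 6: alpha = 0.1. reject H0.

H = 6.3786, df = 3, p = 0.094575, reject H0.


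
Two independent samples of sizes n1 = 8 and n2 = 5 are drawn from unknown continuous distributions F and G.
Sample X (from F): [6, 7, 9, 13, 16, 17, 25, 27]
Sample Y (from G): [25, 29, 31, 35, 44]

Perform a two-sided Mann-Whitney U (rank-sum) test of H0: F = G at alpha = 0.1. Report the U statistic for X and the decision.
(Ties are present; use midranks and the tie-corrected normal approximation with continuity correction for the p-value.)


Step 1: Combine and sort all 13 observations; assign midranks.
sorted (value, group): (6,X), (7,X), (9,X), (13,X), (16,X), (17,X), (25,X), (25,Y), (27,X), (29,Y), (31,Y), (35,Y), (44,Y)
ranks: 6->1, 7->2, 9->3, 13->4, 16->5, 17->6, 25->7.5, 25->7.5, 27->9, 29->10, 31->11, 35->12, 44->13
Step 2: Rank sum for X: R1 = 1 + 2 + 3 + 4 + 5 + 6 + 7.5 + 9 = 37.5.
Step 3: U_X = R1 - n1(n1+1)/2 = 37.5 - 8*9/2 = 37.5 - 36 = 1.5.
       U_Y = n1*n2 - U_X = 40 - 1.5 = 38.5.
Step 4: Ties are present, so use the tie-corrected normal approximation (with continuity correction) for the p-value.
Step 5: p-value = 0.008326; compare to alpha = 0.1. reject H0.

U_X = 1.5, p = 0.008326, reject H0 at alpha = 0.1.


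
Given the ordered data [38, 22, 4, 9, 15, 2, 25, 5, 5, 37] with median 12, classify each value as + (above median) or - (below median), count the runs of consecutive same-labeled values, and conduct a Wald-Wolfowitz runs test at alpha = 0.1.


Step 1: Compute median = 12; label A = above, B = below.
Labels in order: AABBABABBA  (n_A = 5, n_B = 5)
Step 2: Count runs R = 7.
Step 3: Under H0 (random ordering), E[R] = 2*n_A*n_B/(n_A+n_B) + 1 = 2*5*5/10 + 1 = 6.0000.
        Var[R] = 2*n_A*n_B*(2*n_A*n_B - n_A - n_B) / ((n_A+n_B)^2 * (n_A+n_B-1)) = 2000/900 = 2.2222.
        SD[R] = 1.4907.
Step 4: Continuity-corrected z = (R - 0.5 - E[R]) / SD[R] = (7 - 0.5 - 6.0000) / 1.4907 = 0.3354.
Step 5: Two-sided p-value via normal approximation = 2*(1 - Phi(|z|)) = 0.737316.
Step 6: alpha = 0.1. fail to reject H0.

R = 7, z = 0.3354, p = 0.737316, fail to reject H0.


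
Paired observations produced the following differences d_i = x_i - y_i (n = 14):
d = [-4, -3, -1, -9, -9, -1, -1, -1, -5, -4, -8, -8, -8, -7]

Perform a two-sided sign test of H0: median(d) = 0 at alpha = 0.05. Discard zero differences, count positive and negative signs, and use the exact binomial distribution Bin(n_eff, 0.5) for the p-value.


Step 1: Discard zero differences. Original n = 14; n_eff = number of nonzero differences = 14.
Nonzero differences (with sign): -4, -3, -1, -9, -9, -1, -1, -1, -5, -4, -8, -8, -8, -7
Step 2: Count signs: positive = 0, negative = 14.
Step 3: Under H0: P(positive) = 0.5, so the number of positives S ~ Bin(14, 0.5).
Step 4: Two-sided exact p-value = sum of Bin(14,0.5) probabilities at or below the observed probability = 0.000122.
Step 5: alpha = 0.05. reject H0.

n_eff = 14, pos = 0, neg = 14, p = 0.000122, reject H0.


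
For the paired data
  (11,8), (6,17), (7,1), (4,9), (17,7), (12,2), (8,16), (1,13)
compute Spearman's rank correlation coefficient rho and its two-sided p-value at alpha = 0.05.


Step 1: Rank x and y separately (midranks; no ties here).
rank(x): 11->6, 6->3, 7->4, 4->2, 17->8, 12->7, 8->5, 1->1
rank(y): 8->4, 17->8, 1->1, 9->5, 7->3, 2->2, 16->7, 13->6
Step 2: d_i = R_x(i) - R_y(i); compute d_i^2.
  (6-4)^2=4, (3-8)^2=25, (4-1)^2=9, (2-5)^2=9, (8-3)^2=25, (7-2)^2=25, (5-7)^2=4, (1-6)^2=25
sum(d^2) = 126.
Step 3: rho = 1 - 6*126 / (8*(8^2 - 1)) = 1 - 756/504 = -0.500000.
Step 4: Under H0, t = rho * sqrt((n-2)/(1-rho^2)) = -1.4142 ~ t(6).
Step 5: Two-sided p-value from the t-distribution with 6 df = 0.207031.
Step 6: alpha = 0.05. fail to reject H0.

rho = -0.5000, p = 0.207031, fail to reject H0 at alpha = 0.05.


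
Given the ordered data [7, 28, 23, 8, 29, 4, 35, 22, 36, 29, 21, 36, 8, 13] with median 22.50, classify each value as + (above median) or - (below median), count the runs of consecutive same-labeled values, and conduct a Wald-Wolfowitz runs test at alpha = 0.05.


Step 1: Compute median = 22.50; label A = above, B = below.
Labels in order: BAABABABAABABB  (n_A = 7, n_B = 7)
Step 2: Count runs R = 11.
Step 3: Under H0 (random ordering), E[R] = 2*n_A*n_B/(n_A+n_B) + 1 = 2*7*7/14 + 1 = 8.0000.
        Var[R] = 2*n_A*n_B*(2*n_A*n_B - n_A - n_B) / ((n_A+n_B)^2 * (n_A+n_B-1)) = 8232/2548 = 3.2308.
        SD[R] = 1.7974.
Step 4: Continuity-corrected z = (R - 0.5 - E[R]) / SD[R] = (11 - 0.5 - 8.0000) / 1.7974 = 1.3909.
Step 5: Two-sided p-value via normal approximation = 2*(1 - Phi(|z|)) = 0.164264.
Step 6: alpha = 0.05. fail to reject H0.

R = 11, z = 1.3909, p = 0.164264, fail to reject H0.


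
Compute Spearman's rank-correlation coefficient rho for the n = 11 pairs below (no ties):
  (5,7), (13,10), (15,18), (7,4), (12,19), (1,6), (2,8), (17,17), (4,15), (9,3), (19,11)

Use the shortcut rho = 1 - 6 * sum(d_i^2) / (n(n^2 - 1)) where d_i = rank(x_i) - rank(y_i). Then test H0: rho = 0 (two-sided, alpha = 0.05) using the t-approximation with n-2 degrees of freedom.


Step 1: Rank x and y separately (midranks; no ties here).
rank(x): 5->4, 13->8, 15->9, 7->5, 12->7, 1->1, 2->2, 17->10, 4->3, 9->6, 19->11
rank(y): 7->4, 10->6, 18->10, 4->2, 19->11, 6->3, 8->5, 17->9, 15->8, 3->1, 11->7
Step 2: d_i = R_x(i) - R_y(i); compute d_i^2.
  (4-4)^2=0, (8-6)^2=4, (9-10)^2=1, (5-2)^2=9, (7-11)^2=16, (1-3)^2=4, (2-5)^2=9, (10-9)^2=1, (3-8)^2=25, (6-1)^2=25, (11-7)^2=16
sum(d^2) = 110.
Step 3: rho = 1 - 6*110 / (11*(11^2 - 1)) = 1 - 660/1320 = 0.500000.
Step 4: Under H0, t = rho * sqrt((n-2)/(1-rho^2)) = 1.7321 ~ t(9).
Step 5: Two-sided p-value from the t-distribution with 9 df = 0.117307.
Step 6: alpha = 0.05. fail to reject H0.

rho = 0.5000, p = 0.117307, fail to reject H0 at alpha = 0.05.


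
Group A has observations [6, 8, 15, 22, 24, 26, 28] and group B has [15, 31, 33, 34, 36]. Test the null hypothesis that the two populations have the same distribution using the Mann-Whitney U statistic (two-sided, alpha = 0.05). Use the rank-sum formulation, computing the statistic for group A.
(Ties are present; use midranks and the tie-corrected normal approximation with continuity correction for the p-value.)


Step 1: Combine and sort all 12 observations; assign midranks.
sorted (value, group): (6,X), (8,X), (15,X), (15,Y), (22,X), (24,X), (26,X), (28,X), (31,Y), (33,Y), (34,Y), (36,Y)
ranks: 6->1, 8->2, 15->3.5, 15->3.5, 22->5, 24->6, 26->7, 28->8, 31->9, 33->10, 34->11, 36->12
Step 2: Rank sum for X: R1 = 1 + 2 + 3.5 + 5 + 6 + 7 + 8 = 32.5.
Step 3: U_X = R1 - n1(n1+1)/2 = 32.5 - 7*8/2 = 32.5 - 28 = 4.5.
       U_Y = n1*n2 - U_X = 35 - 4.5 = 30.5.
Step 4: Ties are present, so use the tie-corrected normal approximation (with continuity correction) for the p-value.
Step 5: p-value = 0.041997; compare to alpha = 0.05. reject H0.

U_X = 4.5, p = 0.041997, reject H0 at alpha = 0.05.


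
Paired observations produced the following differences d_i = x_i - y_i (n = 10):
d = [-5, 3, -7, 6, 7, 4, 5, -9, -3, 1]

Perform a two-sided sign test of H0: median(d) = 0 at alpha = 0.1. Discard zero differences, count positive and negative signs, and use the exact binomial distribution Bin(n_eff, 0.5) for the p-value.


Step 1: Discard zero differences. Original n = 10; n_eff = number of nonzero differences = 10.
Nonzero differences (with sign): -5, +3, -7, +6, +7, +4, +5, -9, -3, +1
Step 2: Count signs: positive = 6, negative = 4.
Step 3: Under H0: P(positive) = 0.5, so the number of positives S ~ Bin(10, 0.5).
Step 4: Two-sided exact p-value = sum of Bin(10,0.5) probabilities at or below the observed probability = 0.753906.
Step 5: alpha = 0.1. fail to reject H0.

n_eff = 10, pos = 6, neg = 4, p = 0.753906, fail to reject H0.


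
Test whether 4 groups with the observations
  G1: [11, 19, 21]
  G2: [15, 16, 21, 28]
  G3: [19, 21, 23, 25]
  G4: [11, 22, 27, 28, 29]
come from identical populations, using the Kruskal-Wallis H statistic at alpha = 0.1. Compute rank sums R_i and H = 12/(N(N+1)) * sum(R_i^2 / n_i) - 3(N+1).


Step 1: Combine all N = 16 observations and assign midranks.
sorted (value, group, rank): (11,G1,1.5), (11,G4,1.5), (15,G2,3), (16,G2,4), (19,G1,5.5), (19,G3,5.5), (21,G1,8), (21,G2,8), (21,G3,8), (22,G4,10), (23,G3,11), (25,G3,12), (27,G4,13), (28,G2,14.5), (28,G4,14.5), (29,G4,16)
Step 2: Sum ranks within each group.
R_1 = 15 (n_1 = 3)
R_2 = 29.5 (n_2 = 4)
R_3 = 36.5 (n_3 = 4)
R_4 = 55 (n_4 = 5)
Step 3: H = 12/(N(N+1)) * sum(R_i^2/n_i) - 3(N+1)
     = 12/(16*17) * (15^2/3 + 29.5^2/4 + 36.5^2/4 + 55^2/5) - 3*17
     = 0.044118 * 1230.62 - 51
     = 3.292279.
Step 4: Ties present; correction factor C = 1 - 42/(16^3 - 16) = 0.989706. Corrected H = 3.292279 / 0.989706 = 3.326523.
Step 5: Under H0, H ~ chi^2(3); p-value = 0.343968.
Step 6: alpha = 0.1. fail to reject H0.

H = 3.3265, df = 3, p = 0.343968, fail to reject H0.


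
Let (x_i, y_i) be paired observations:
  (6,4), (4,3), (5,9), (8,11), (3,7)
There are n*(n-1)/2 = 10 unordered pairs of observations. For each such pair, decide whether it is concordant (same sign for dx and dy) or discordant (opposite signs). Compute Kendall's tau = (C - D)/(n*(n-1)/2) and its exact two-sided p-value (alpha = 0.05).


Step 1: Enumerate the 10 unordered pairs (i,j) with i<j and classify each by sign(x_j-x_i) * sign(y_j-y_i).
  (1,2):dx=-2,dy=-1->C; (1,3):dx=-1,dy=+5->D; (1,4):dx=+2,dy=+7->C; (1,5):dx=-3,dy=+3->D
  (2,3):dx=+1,dy=+6->C; (2,4):dx=+4,dy=+8->C; (2,5):dx=-1,dy=+4->D; (3,4):dx=+3,dy=+2->C
  (3,5):dx=-2,dy=-2->C; (4,5):dx=-5,dy=-4->C
Step 2: C = 7, D = 3, total pairs = 10.
Step 3: tau = (C - D)/(n(n-1)/2) = (7 - 3)/10 = 0.400000.
Step 4: Exact two-sided p-value (enumerate n! = 120 permutations of y under H0): p = 0.483333.
Step 5: alpha = 0.05. fail to reject H0.

tau_b = 0.4000 (C=7, D=3), p = 0.483333, fail to reject H0.


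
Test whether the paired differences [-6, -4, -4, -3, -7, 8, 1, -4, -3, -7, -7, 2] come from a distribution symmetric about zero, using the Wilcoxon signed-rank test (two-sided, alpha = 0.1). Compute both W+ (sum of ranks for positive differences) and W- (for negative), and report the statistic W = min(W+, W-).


Step 1: Drop any zero differences (none here) and take |d_i|.
|d| = [6, 4, 4, 3, 7, 8, 1, 4, 3, 7, 7, 2]
Step 2: Midrank |d_i| (ties get averaged ranks).
ranks: |6|->8, |4|->6, |4|->6, |3|->3.5, |7|->10, |8|->12, |1|->1, |4|->6, |3|->3.5, |7|->10, |7|->10, |2|->2
Step 3: Attach original signs; sum ranks with positive sign and with negative sign.
W+ = 12 + 1 + 2 = 15
W- = 8 + 6 + 6 + 3.5 + 10 + 6 + 3.5 + 10 + 10 = 63
(Check: W+ + W- = 78 should equal n(n+1)/2 = 78.)
Step 4: Test statistic W = min(W+, W-) = 15.
Step 5: Ties in |d|, so use the tie-corrected normal approximation.
        E[W] = n(n+1)/4 = 12*13/4 = 39.
        Tie groups: |d|=3 (t=2), |d|=4 (t=3), |d|=7 (t=3); sum(t^3 - t) = 54.
        Var[W] = n(n+1)(2n+1)/24 - sum(t^3-t)/48 = 3900/24 - 54/48 = 161.375.
        z = (W - E[W]) / sqrt(Var[W]) = (15 - 39) / 12.7033 = -1.8893.
        Two-sided p = 2*Phi(z) = 0.058856.
Step 6: alpha = 0.1. reject H0.

W+ = 15, W- = 63, W = min = 15, p = 0.058856, reject H0.


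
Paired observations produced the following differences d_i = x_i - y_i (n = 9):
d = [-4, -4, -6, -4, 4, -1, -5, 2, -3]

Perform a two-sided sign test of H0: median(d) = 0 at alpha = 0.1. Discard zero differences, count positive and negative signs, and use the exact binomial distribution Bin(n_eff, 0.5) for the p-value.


Step 1: Discard zero differences. Original n = 9; n_eff = number of nonzero differences = 9.
Nonzero differences (with sign): -4, -4, -6, -4, +4, -1, -5, +2, -3
Step 2: Count signs: positive = 2, negative = 7.
Step 3: Under H0: P(positive) = 0.5, so the number of positives S ~ Bin(9, 0.5).
Step 4: Two-sided exact p-value = sum of Bin(9,0.5) probabilities at or below the observed probability = 0.179688.
Step 5: alpha = 0.1. fail to reject H0.

n_eff = 9, pos = 2, neg = 7, p = 0.179688, fail to reject H0.


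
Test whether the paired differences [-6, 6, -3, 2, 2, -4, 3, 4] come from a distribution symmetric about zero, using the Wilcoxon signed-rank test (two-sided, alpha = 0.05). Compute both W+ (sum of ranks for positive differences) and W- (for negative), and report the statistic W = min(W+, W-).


Step 1: Drop any zero differences (none here) and take |d_i|.
|d| = [6, 6, 3, 2, 2, 4, 3, 4]
Step 2: Midrank |d_i| (ties get averaged ranks).
ranks: |6|->7.5, |6|->7.5, |3|->3.5, |2|->1.5, |2|->1.5, |4|->5.5, |3|->3.5, |4|->5.5
Step 3: Attach original signs; sum ranks with positive sign and with negative sign.
W+ = 7.5 + 1.5 + 1.5 + 3.5 + 5.5 = 19.5
W- = 7.5 + 3.5 + 5.5 = 16.5
(Check: W+ + W- = 36 should equal n(n+1)/2 = 36.)
Step 4: Test statistic W = min(W+, W-) = 16.5.
Step 5: Ties in |d|, so use the tie-corrected normal approximation.
        E[W] = n(n+1)/4 = 8*9/4 = 18.
        Tie groups: |d|=2 (t=2), |d|=3 (t=2), |d|=4 (t=2), |d|=6 (t=2); sum(t^3 - t) = 24.
        Var[W] = n(n+1)(2n+1)/24 - sum(t^3-t)/48 = 1224/24 - 24/48 = 50.5.
        z = (W - E[W]) / sqrt(Var[W]) = (16.5 - 18) / 7.1063 = -0.2111.
        Two-sided p = 2*Phi(z) = 0.832825.
Step 6: alpha = 0.05. fail to reject H0.

W+ = 19.5, W- = 16.5, W = min = 16.5, p = 0.832825, fail to reject H0.


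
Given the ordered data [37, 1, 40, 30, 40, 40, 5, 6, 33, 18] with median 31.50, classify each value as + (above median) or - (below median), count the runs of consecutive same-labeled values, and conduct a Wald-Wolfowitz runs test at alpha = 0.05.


Step 1: Compute median = 31.50; label A = above, B = below.
Labels in order: ABABAABBAB  (n_A = 5, n_B = 5)
Step 2: Count runs R = 8.
Step 3: Under H0 (random ordering), E[R] = 2*n_A*n_B/(n_A+n_B) + 1 = 2*5*5/10 + 1 = 6.0000.
        Var[R] = 2*n_A*n_B*(2*n_A*n_B - n_A - n_B) / ((n_A+n_B)^2 * (n_A+n_B-1)) = 2000/900 = 2.2222.
        SD[R] = 1.4907.
Step 4: Continuity-corrected z = (R - 0.5 - E[R]) / SD[R] = (8 - 0.5 - 6.0000) / 1.4907 = 1.0062.
Step 5: Two-sided p-value via normal approximation = 2*(1 - Phi(|z|)) = 0.314305.
Step 6: alpha = 0.05. fail to reject H0.

R = 8, z = 1.0062, p = 0.314305, fail to reject H0.


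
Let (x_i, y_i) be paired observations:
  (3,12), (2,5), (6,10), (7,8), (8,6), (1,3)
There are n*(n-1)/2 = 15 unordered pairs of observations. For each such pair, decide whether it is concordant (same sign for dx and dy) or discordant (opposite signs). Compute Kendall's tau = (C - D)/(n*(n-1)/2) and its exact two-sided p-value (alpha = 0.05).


Step 1: Enumerate the 15 unordered pairs (i,j) with i<j and classify each by sign(x_j-x_i) * sign(y_j-y_i).
  (1,2):dx=-1,dy=-7->C; (1,3):dx=+3,dy=-2->D; (1,4):dx=+4,dy=-4->D; (1,5):dx=+5,dy=-6->D
  (1,6):dx=-2,dy=-9->C; (2,3):dx=+4,dy=+5->C; (2,4):dx=+5,dy=+3->C; (2,5):dx=+6,dy=+1->C
  (2,6):dx=-1,dy=-2->C; (3,4):dx=+1,dy=-2->D; (3,5):dx=+2,dy=-4->D; (3,6):dx=-5,dy=-7->C
  (4,5):dx=+1,dy=-2->D; (4,6):dx=-6,dy=-5->C; (5,6):dx=-7,dy=-3->C
Step 2: C = 9, D = 6, total pairs = 15.
Step 3: tau = (C - D)/(n(n-1)/2) = (9 - 6)/15 = 0.200000.
Step 4: Exact two-sided p-value (enumerate n! = 720 permutations of y under H0): p = 0.719444.
Step 5: alpha = 0.05. fail to reject H0.

tau_b = 0.2000 (C=9, D=6), p = 0.719444, fail to reject H0.


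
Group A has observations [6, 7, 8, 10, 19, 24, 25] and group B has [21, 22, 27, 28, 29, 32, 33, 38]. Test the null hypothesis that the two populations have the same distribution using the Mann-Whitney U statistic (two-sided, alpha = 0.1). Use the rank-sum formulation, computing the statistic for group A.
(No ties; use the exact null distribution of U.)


Step 1: Combine and sort all 15 observations; assign midranks.
sorted (value, group): (6,X), (7,X), (8,X), (10,X), (19,X), (21,Y), (22,Y), (24,X), (25,X), (27,Y), (28,Y), (29,Y), (32,Y), (33,Y), (38,Y)
ranks: 6->1, 7->2, 8->3, 10->4, 19->5, 21->6, 22->7, 24->8, 25->9, 27->10, 28->11, 29->12, 32->13, 33->14, 38->15
Step 2: Rank sum for X: R1 = 1 + 2 + 3 + 4 + 5 + 8 + 9 = 32.
Step 3: U_X = R1 - n1(n1+1)/2 = 32 - 7*8/2 = 32 - 28 = 4.
       U_Y = n1*n2 - U_X = 56 - 4 = 52.
Step 4: No ties, so the exact null distribution of U (based on enumerating the C(15,7) = 6435 equally likely rank assignments) gives the two-sided p-value.
Step 5: p-value = 0.003730; compare to alpha = 0.1. reject H0.

U_X = 4, p = 0.003730, reject H0 at alpha = 0.1.


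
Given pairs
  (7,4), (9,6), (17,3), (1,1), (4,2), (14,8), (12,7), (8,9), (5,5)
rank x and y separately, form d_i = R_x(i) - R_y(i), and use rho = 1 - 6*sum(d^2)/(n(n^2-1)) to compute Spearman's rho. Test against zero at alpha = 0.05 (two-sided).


Step 1: Rank x and y separately (midranks; no ties here).
rank(x): 7->4, 9->6, 17->9, 1->1, 4->2, 14->8, 12->7, 8->5, 5->3
rank(y): 4->4, 6->6, 3->3, 1->1, 2->2, 8->8, 7->7, 9->9, 5->5
Step 2: d_i = R_x(i) - R_y(i); compute d_i^2.
  (4-4)^2=0, (6-6)^2=0, (9-3)^2=36, (1-1)^2=0, (2-2)^2=0, (8-8)^2=0, (7-7)^2=0, (5-9)^2=16, (3-5)^2=4
sum(d^2) = 56.
Step 3: rho = 1 - 6*56 / (9*(9^2 - 1)) = 1 - 336/720 = 0.533333.
Step 4: Under H0, t = rho * sqrt((n-2)/(1-rho^2)) = 1.6681 ~ t(7).
Step 5: Two-sided p-value from the t-distribution with 7 df = 0.139227.
Step 6: alpha = 0.05. fail to reject H0.

rho = 0.5333, p = 0.139227, fail to reject H0 at alpha = 0.05.


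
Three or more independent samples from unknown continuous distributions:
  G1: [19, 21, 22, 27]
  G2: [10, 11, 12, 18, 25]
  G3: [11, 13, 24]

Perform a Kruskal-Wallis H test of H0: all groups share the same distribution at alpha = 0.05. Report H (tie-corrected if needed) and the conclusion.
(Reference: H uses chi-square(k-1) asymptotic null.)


Step 1: Combine all N = 12 observations and assign midranks.
sorted (value, group, rank): (10,G2,1), (11,G2,2.5), (11,G3,2.5), (12,G2,4), (13,G3,5), (18,G2,6), (19,G1,7), (21,G1,8), (22,G1,9), (24,G3,10), (25,G2,11), (27,G1,12)
Step 2: Sum ranks within each group.
R_1 = 36 (n_1 = 4)
R_2 = 24.5 (n_2 = 5)
R_3 = 17.5 (n_3 = 3)
Step 3: H = 12/(N(N+1)) * sum(R_i^2/n_i) - 3(N+1)
     = 12/(12*13) * (36^2/4 + 24.5^2/5 + 17.5^2/3) - 3*13
     = 0.076923 * 546.133 - 39
     = 3.010256.
Step 4: Ties present; correction factor C = 1 - 6/(12^3 - 12) = 0.996503. Corrected H = 3.010256 / 0.996503 = 3.020819.
Step 5: Under H0, H ~ chi^2(2); p-value = 0.220820.
Step 6: alpha = 0.05. fail to reject H0.

H = 3.0208, df = 2, p = 0.220820, fail to reject H0.


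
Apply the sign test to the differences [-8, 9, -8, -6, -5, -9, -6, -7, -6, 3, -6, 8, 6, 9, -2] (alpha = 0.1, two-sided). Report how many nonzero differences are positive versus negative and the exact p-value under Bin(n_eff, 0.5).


Step 1: Discard zero differences. Original n = 15; n_eff = number of nonzero differences = 15.
Nonzero differences (with sign): -8, +9, -8, -6, -5, -9, -6, -7, -6, +3, -6, +8, +6, +9, -2
Step 2: Count signs: positive = 5, negative = 10.
Step 3: Under H0: P(positive) = 0.5, so the number of positives S ~ Bin(15, 0.5).
Step 4: Two-sided exact p-value = sum of Bin(15,0.5) probabilities at or below the observed probability = 0.301758.
Step 5: alpha = 0.1. fail to reject H0.

n_eff = 15, pos = 5, neg = 10, p = 0.301758, fail to reject H0.


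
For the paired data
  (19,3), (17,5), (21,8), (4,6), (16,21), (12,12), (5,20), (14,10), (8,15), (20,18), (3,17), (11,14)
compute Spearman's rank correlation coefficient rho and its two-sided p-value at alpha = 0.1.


Step 1: Rank x and y separately (midranks; no ties here).
rank(x): 19->10, 17->9, 21->12, 4->2, 16->8, 12->6, 5->3, 14->7, 8->4, 20->11, 3->1, 11->5
rank(y): 3->1, 5->2, 8->4, 6->3, 21->12, 12->6, 20->11, 10->5, 15->8, 18->10, 17->9, 14->7
Step 2: d_i = R_x(i) - R_y(i); compute d_i^2.
  (10-1)^2=81, (9-2)^2=49, (12-4)^2=64, (2-3)^2=1, (8-12)^2=16, (6-6)^2=0, (3-11)^2=64, (7-5)^2=4, (4-8)^2=16, (11-10)^2=1, (1-9)^2=64, (5-7)^2=4
sum(d^2) = 364.
Step 3: rho = 1 - 6*364 / (12*(12^2 - 1)) = 1 - 2184/1716 = -0.272727.
Step 4: Under H0, t = rho * sqrt((n-2)/(1-rho^2)) = -0.8964 ~ t(10).
Step 5: Two-sided p-value from the t-distribution with 10 df = 0.391097.
Step 6: alpha = 0.1. fail to reject H0.

rho = -0.2727, p = 0.391097, fail to reject H0 at alpha = 0.1.


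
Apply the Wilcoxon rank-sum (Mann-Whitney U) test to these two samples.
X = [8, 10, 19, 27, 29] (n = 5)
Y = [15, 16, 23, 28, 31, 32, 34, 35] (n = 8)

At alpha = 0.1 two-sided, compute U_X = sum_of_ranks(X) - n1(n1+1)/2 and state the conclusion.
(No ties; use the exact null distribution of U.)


Step 1: Combine and sort all 13 observations; assign midranks.
sorted (value, group): (8,X), (10,X), (15,Y), (16,Y), (19,X), (23,Y), (27,X), (28,Y), (29,X), (31,Y), (32,Y), (34,Y), (35,Y)
ranks: 8->1, 10->2, 15->3, 16->4, 19->5, 23->6, 27->7, 28->8, 29->9, 31->10, 32->11, 34->12, 35->13
Step 2: Rank sum for X: R1 = 1 + 2 + 5 + 7 + 9 = 24.
Step 3: U_X = R1 - n1(n1+1)/2 = 24 - 5*6/2 = 24 - 15 = 9.
       U_Y = n1*n2 - U_X = 40 - 9 = 31.
Step 4: No ties, so the exact null distribution of U (based on enumerating the C(13,5) = 1287 equally likely rank assignments) gives the two-sided p-value.
Step 5: p-value = 0.127428; compare to alpha = 0.1. fail to reject H0.

U_X = 9, p = 0.127428, fail to reject H0 at alpha = 0.1.


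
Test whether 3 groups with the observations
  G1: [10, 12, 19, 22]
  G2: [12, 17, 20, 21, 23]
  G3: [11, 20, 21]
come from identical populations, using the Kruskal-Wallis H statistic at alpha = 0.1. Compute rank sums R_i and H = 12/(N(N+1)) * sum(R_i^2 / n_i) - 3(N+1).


Step 1: Combine all N = 12 observations and assign midranks.
sorted (value, group, rank): (10,G1,1), (11,G3,2), (12,G1,3.5), (12,G2,3.5), (17,G2,5), (19,G1,6), (20,G2,7.5), (20,G3,7.5), (21,G2,9.5), (21,G3,9.5), (22,G1,11), (23,G2,12)
Step 2: Sum ranks within each group.
R_1 = 21.5 (n_1 = 4)
R_2 = 37.5 (n_2 = 5)
R_3 = 19 (n_3 = 3)
Step 3: H = 12/(N(N+1)) * sum(R_i^2/n_i) - 3(N+1)
     = 12/(12*13) * (21.5^2/4 + 37.5^2/5 + 19^2/3) - 3*13
     = 0.076923 * 517.146 - 39
     = 0.780449.
Step 4: Ties present; correction factor C = 1 - 18/(12^3 - 12) = 0.989510. Corrected H = 0.780449 / 0.989510 = 0.788722.
Step 5: Under H0, H ~ chi^2(2); p-value = 0.674111.
Step 6: alpha = 0.1. fail to reject H0.

H = 0.7887, df = 2, p = 0.674111, fail to reject H0.


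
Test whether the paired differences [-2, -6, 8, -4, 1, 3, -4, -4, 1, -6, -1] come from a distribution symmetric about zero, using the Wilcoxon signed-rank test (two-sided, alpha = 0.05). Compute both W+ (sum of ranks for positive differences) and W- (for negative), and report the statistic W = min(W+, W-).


Step 1: Drop any zero differences (none here) and take |d_i|.
|d| = [2, 6, 8, 4, 1, 3, 4, 4, 1, 6, 1]
Step 2: Midrank |d_i| (ties get averaged ranks).
ranks: |2|->4, |6|->9.5, |8|->11, |4|->7, |1|->2, |3|->5, |4|->7, |4|->7, |1|->2, |6|->9.5, |1|->2
Step 3: Attach original signs; sum ranks with positive sign and with negative sign.
W+ = 11 + 2 + 5 + 2 = 20
W- = 4 + 9.5 + 7 + 7 + 7 + 9.5 + 2 = 46
(Check: W+ + W- = 66 should equal n(n+1)/2 = 66.)
Step 4: Test statistic W = min(W+, W-) = 20.
Step 5: Ties in |d|, so use the tie-corrected normal approximation.
        E[W] = n(n+1)/4 = 11*12/4 = 33.
        Tie groups: |d|=1 (t=3), |d|=4 (t=3), |d|=6 (t=2); sum(t^3 - t) = 54.
        Var[W] = n(n+1)(2n+1)/24 - sum(t^3-t)/48 = 3036/24 - 54/48 = 125.375.
        z = (W - E[W]) / sqrt(Var[W]) = (20 - 33) / 11.1971 = -1.1610.
        Two-sided p = 2*Phi(z) = 0.245636.
Step 6: alpha = 0.05. fail to reject H0.

W+ = 20, W- = 46, W = min = 20, p = 0.245636, fail to reject H0.


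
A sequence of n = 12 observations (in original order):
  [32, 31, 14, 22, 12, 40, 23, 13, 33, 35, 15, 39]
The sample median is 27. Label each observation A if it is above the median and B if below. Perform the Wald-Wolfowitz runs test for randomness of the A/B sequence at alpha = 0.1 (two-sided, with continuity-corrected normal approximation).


Step 1: Compute median = 27; label A = above, B = below.
Labels in order: AABBBABBAABA  (n_A = 6, n_B = 6)
Step 2: Count runs R = 7.
Step 3: Under H0 (random ordering), E[R] = 2*n_A*n_B/(n_A+n_B) + 1 = 2*6*6/12 + 1 = 7.0000.
        Var[R] = 2*n_A*n_B*(2*n_A*n_B - n_A - n_B) / ((n_A+n_B)^2 * (n_A+n_B-1)) = 4320/1584 = 2.7273.
        SD[R] = 1.6514.
Step 4: R = E[R], so z = 0 with no continuity correction.
Step 5: Two-sided p-value via normal approximation = 2*(1 - Phi(|z|)) = 1.000000.
Step 6: alpha = 0.1. fail to reject H0.

R = 7, z = 0.0000, p = 1.000000, fail to reject H0.


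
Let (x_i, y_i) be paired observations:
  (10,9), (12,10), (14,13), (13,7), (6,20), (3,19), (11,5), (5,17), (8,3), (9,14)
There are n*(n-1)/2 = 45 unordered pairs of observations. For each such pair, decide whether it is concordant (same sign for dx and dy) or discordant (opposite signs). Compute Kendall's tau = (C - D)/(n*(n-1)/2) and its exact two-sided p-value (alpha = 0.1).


Step 1: Enumerate the 45 unordered pairs (i,j) with i<j and classify each by sign(x_j-x_i) * sign(y_j-y_i).
  (1,2):dx=+2,dy=+1->C; (1,3):dx=+4,dy=+4->C; (1,4):dx=+3,dy=-2->D; (1,5):dx=-4,dy=+11->D
  (1,6):dx=-7,dy=+10->D; (1,7):dx=+1,dy=-4->D; (1,8):dx=-5,dy=+8->D; (1,9):dx=-2,dy=-6->C
  (1,10):dx=-1,dy=+5->D; (2,3):dx=+2,dy=+3->C; (2,4):dx=+1,dy=-3->D; (2,5):dx=-6,dy=+10->D
  (2,6):dx=-9,dy=+9->D; (2,7):dx=-1,dy=-5->C; (2,8):dx=-7,dy=+7->D; (2,9):dx=-4,dy=-7->C
  (2,10):dx=-3,dy=+4->D; (3,4):dx=-1,dy=-6->C; (3,5):dx=-8,dy=+7->D; (3,6):dx=-11,dy=+6->D
  (3,7):dx=-3,dy=-8->C; (3,8):dx=-9,dy=+4->D; (3,9):dx=-6,dy=-10->C; (3,10):dx=-5,dy=+1->D
  (4,5):dx=-7,dy=+13->D; (4,6):dx=-10,dy=+12->D; (4,7):dx=-2,dy=-2->C; (4,8):dx=-8,dy=+10->D
  (4,9):dx=-5,dy=-4->C; (4,10):dx=-4,dy=+7->D; (5,6):dx=-3,dy=-1->C; (5,7):dx=+5,dy=-15->D
  (5,8):dx=-1,dy=-3->C; (5,9):dx=+2,dy=-17->D; (5,10):dx=+3,dy=-6->D; (6,7):dx=+8,dy=-14->D
  (6,8):dx=+2,dy=-2->D; (6,9):dx=+5,dy=-16->D; (6,10):dx=+6,dy=-5->D; (7,8):dx=-6,dy=+12->D
  (7,9):dx=-3,dy=-2->C; (7,10):dx=-2,dy=+9->D; (8,9):dx=+3,dy=-14->D; (8,10):dx=+4,dy=-3->D
  (9,10):dx=+1,dy=+11->C
Step 2: C = 15, D = 30, total pairs = 45.
Step 3: tau = (C - D)/(n(n-1)/2) = (15 - 30)/45 = -0.333333.
Step 4: Exact two-sided p-value (enumerate n! = 3628800 permutations of y under H0): p = 0.216373.
Step 5: alpha = 0.1. fail to reject H0.

tau_b = -0.3333 (C=15, D=30), p = 0.216373, fail to reject H0.


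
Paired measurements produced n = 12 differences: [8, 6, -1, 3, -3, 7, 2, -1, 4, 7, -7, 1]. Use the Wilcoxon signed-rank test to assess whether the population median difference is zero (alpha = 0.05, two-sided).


Step 1: Drop any zero differences (none here) and take |d_i|.
|d| = [8, 6, 1, 3, 3, 7, 2, 1, 4, 7, 7, 1]
Step 2: Midrank |d_i| (ties get averaged ranks).
ranks: |8|->12, |6|->8, |1|->2, |3|->5.5, |3|->5.5, |7|->10, |2|->4, |1|->2, |4|->7, |7|->10, |7|->10, |1|->2
Step 3: Attach original signs; sum ranks with positive sign and with negative sign.
W+ = 12 + 8 + 5.5 + 10 + 4 + 7 + 10 + 2 = 58.5
W- = 2 + 5.5 + 2 + 10 = 19.5
(Check: W+ + W- = 78 should equal n(n+1)/2 = 78.)
Step 4: Test statistic W = min(W+, W-) = 19.5.
Step 5: Ties in |d|, so use the tie-corrected normal approximation.
        E[W] = n(n+1)/4 = 12*13/4 = 39.
        Tie groups: |d|=1 (t=3), |d|=3 (t=2), |d|=7 (t=3); sum(t^3 - t) = 54.
        Var[W] = n(n+1)(2n+1)/24 - sum(t^3-t)/48 = 3900/24 - 54/48 = 161.375.
        z = (W - E[W]) / sqrt(Var[W]) = (19.5 - 39) / 12.7033 = -1.5350.
        Two-sided p = 2*Phi(z) = 0.124777.
Step 6: alpha = 0.05. fail to reject H0.

W+ = 58.5, W- = 19.5, W = min = 19.5, p = 0.124777, fail to reject H0.


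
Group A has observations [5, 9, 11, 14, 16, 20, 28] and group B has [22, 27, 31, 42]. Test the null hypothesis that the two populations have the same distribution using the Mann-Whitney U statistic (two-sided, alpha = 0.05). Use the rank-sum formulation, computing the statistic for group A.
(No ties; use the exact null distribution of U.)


Step 1: Combine and sort all 11 observations; assign midranks.
sorted (value, group): (5,X), (9,X), (11,X), (14,X), (16,X), (20,X), (22,Y), (27,Y), (28,X), (31,Y), (42,Y)
ranks: 5->1, 9->2, 11->3, 14->4, 16->5, 20->6, 22->7, 27->8, 28->9, 31->10, 42->11
Step 2: Rank sum for X: R1 = 1 + 2 + 3 + 4 + 5 + 6 + 9 = 30.
Step 3: U_X = R1 - n1(n1+1)/2 = 30 - 7*8/2 = 30 - 28 = 2.
       U_Y = n1*n2 - U_X = 28 - 2 = 26.
Step 4: No ties, so the exact null distribution of U (based on enumerating the C(11,7) = 330 equally likely rank assignments) gives the two-sided p-value.
Step 5: p-value = 0.024242; compare to alpha = 0.05. reject H0.

U_X = 2, p = 0.024242, reject H0 at alpha = 0.05.


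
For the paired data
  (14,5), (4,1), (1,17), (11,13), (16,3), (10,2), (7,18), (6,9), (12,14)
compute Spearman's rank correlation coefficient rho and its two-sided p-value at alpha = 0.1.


Step 1: Rank x and y separately (midranks; no ties here).
rank(x): 14->8, 4->2, 1->1, 11->6, 16->9, 10->5, 7->4, 6->3, 12->7
rank(y): 5->4, 1->1, 17->8, 13->6, 3->3, 2->2, 18->9, 9->5, 14->7
Step 2: d_i = R_x(i) - R_y(i); compute d_i^2.
  (8-4)^2=16, (2-1)^2=1, (1-8)^2=49, (6-6)^2=0, (9-3)^2=36, (5-2)^2=9, (4-9)^2=25, (3-5)^2=4, (7-7)^2=0
sum(d^2) = 140.
Step 3: rho = 1 - 6*140 / (9*(9^2 - 1)) = 1 - 840/720 = -0.166667.
Step 4: Under H0, t = rho * sqrt((n-2)/(1-rho^2)) = -0.4472 ~ t(7).
Step 5: Two-sided p-value from the t-distribution with 7 df = 0.668231.
Step 6: alpha = 0.1. fail to reject H0.

rho = -0.1667, p = 0.668231, fail to reject H0 at alpha = 0.1.


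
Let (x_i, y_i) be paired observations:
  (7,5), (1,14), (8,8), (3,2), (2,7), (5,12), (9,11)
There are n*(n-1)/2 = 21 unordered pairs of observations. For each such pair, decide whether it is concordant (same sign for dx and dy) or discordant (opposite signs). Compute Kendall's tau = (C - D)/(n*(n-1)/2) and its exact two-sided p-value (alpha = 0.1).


Step 1: Enumerate the 21 unordered pairs (i,j) with i<j and classify each by sign(x_j-x_i) * sign(y_j-y_i).
  (1,2):dx=-6,dy=+9->D; (1,3):dx=+1,dy=+3->C; (1,4):dx=-4,dy=-3->C; (1,5):dx=-5,dy=+2->D
  (1,6):dx=-2,dy=+7->D; (1,7):dx=+2,dy=+6->C; (2,3):dx=+7,dy=-6->D; (2,4):dx=+2,dy=-12->D
  (2,5):dx=+1,dy=-7->D; (2,6):dx=+4,dy=-2->D; (2,7):dx=+8,dy=-3->D; (3,4):dx=-5,dy=-6->C
  (3,5):dx=-6,dy=-1->C; (3,6):dx=-3,dy=+4->D; (3,7):dx=+1,dy=+3->C; (4,5):dx=-1,dy=+5->D
  (4,6):dx=+2,dy=+10->C; (4,7):dx=+6,dy=+9->C; (5,6):dx=+3,dy=+5->C; (5,7):dx=+7,dy=+4->C
  (6,7):dx=+4,dy=-1->D
Step 2: C = 10, D = 11, total pairs = 21.
Step 3: tau = (C - D)/(n(n-1)/2) = (10 - 11)/21 = -0.047619.
Step 4: Exact two-sided p-value (enumerate n! = 5040 permutations of y under H0): p = 1.000000.
Step 5: alpha = 0.1. fail to reject H0.

tau_b = -0.0476 (C=10, D=11), p = 1.000000, fail to reject H0.


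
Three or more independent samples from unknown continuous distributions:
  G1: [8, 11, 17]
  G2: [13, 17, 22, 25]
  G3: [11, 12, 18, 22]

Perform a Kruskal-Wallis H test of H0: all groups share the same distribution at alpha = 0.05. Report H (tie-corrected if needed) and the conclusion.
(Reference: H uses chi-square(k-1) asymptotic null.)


Step 1: Combine all N = 11 observations and assign midranks.
sorted (value, group, rank): (8,G1,1), (11,G1,2.5), (11,G3,2.5), (12,G3,4), (13,G2,5), (17,G1,6.5), (17,G2,6.5), (18,G3,8), (22,G2,9.5), (22,G3,9.5), (25,G2,11)
Step 2: Sum ranks within each group.
R_1 = 10 (n_1 = 3)
R_2 = 32 (n_2 = 4)
R_3 = 24 (n_3 = 4)
Step 3: H = 12/(N(N+1)) * sum(R_i^2/n_i) - 3(N+1)
     = 12/(11*12) * (10^2/3 + 32^2/4 + 24^2/4) - 3*12
     = 0.090909 * 433.333 - 36
     = 3.393939.
Step 4: Ties present; correction factor C = 1 - 18/(11^3 - 11) = 0.986364. Corrected H = 3.393939 / 0.986364 = 3.440860.
Step 5: Under H0, H ~ chi^2(2); p-value = 0.178989.
Step 6: alpha = 0.05. fail to reject H0.

H = 3.4409, df = 2, p = 0.178989, fail to reject H0.


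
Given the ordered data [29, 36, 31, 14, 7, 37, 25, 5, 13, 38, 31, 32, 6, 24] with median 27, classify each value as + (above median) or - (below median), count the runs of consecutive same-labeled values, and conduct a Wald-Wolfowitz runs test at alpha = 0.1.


Step 1: Compute median = 27; label A = above, B = below.
Labels in order: AAABBABBBAAABB  (n_A = 7, n_B = 7)
Step 2: Count runs R = 6.
Step 3: Under H0 (random ordering), E[R] = 2*n_A*n_B/(n_A+n_B) + 1 = 2*7*7/14 + 1 = 8.0000.
        Var[R] = 2*n_A*n_B*(2*n_A*n_B - n_A - n_B) / ((n_A+n_B)^2 * (n_A+n_B-1)) = 8232/2548 = 3.2308.
        SD[R] = 1.7974.
Step 4: Continuity-corrected z = (R + 0.5 - E[R]) / SD[R] = (6 + 0.5 - 8.0000) / 1.7974 = -0.8345.
Step 5: Two-sided p-value via normal approximation = 2*(1 - Phi(|z|)) = 0.403986.
Step 6: alpha = 0.1. fail to reject H0.

R = 6, z = -0.8345, p = 0.403986, fail to reject H0.


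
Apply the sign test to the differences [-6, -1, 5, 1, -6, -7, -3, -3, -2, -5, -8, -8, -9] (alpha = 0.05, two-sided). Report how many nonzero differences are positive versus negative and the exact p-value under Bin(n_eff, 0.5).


Step 1: Discard zero differences. Original n = 13; n_eff = number of nonzero differences = 13.
Nonzero differences (with sign): -6, -1, +5, +1, -6, -7, -3, -3, -2, -5, -8, -8, -9
Step 2: Count signs: positive = 2, negative = 11.
Step 3: Under H0: P(positive) = 0.5, so the number of positives S ~ Bin(13, 0.5).
Step 4: Two-sided exact p-value = sum of Bin(13,0.5) probabilities at or below the observed probability = 0.022461.
Step 5: alpha = 0.05. reject H0.

n_eff = 13, pos = 2, neg = 11, p = 0.022461, reject H0.


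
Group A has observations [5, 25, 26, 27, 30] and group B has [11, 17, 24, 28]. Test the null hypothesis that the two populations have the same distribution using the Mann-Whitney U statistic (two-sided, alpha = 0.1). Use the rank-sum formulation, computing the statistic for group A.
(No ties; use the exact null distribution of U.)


Step 1: Combine and sort all 9 observations; assign midranks.
sorted (value, group): (5,X), (11,Y), (17,Y), (24,Y), (25,X), (26,X), (27,X), (28,Y), (30,X)
ranks: 5->1, 11->2, 17->3, 24->4, 25->5, 26->6, 27->7, 28->8, 30->9
Step 2: Rank sum for X: R1 = 1 + 5 + 6 + 7 + 9 = 28.
Step 3: U_X = R1 - n1(n1+1)/2 = 28 - 5*6/2 = 28 - 15 = 13.
       U_Y = n1*n2 - U_X = 20 - 13 = 7.
Step 4: No ties, so the exact null distribution of U (based on enumerating the C(9,5) = 126 equally likely rank assignments) gives the two-sided p-value.
Step 5: p-value = 0.555556; compare to alpha = 0.1. fail to reject H0.

U_X = 13, p = 0.555556, fail to reject H0 at alpha = 0.1.


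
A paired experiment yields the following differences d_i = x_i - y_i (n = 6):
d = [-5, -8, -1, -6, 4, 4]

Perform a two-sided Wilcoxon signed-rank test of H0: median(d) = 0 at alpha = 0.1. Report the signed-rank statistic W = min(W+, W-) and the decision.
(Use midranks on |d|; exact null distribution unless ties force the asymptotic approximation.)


Step 1: Drop any zero differences (none here) and take |d_i|.
|d| = [5, 8, 1, 6, 4, 4]
Step 2: Midrank |d_i| (ties get averaged ranks).
ranks: |5|->4, |8|->6, |1|->1, |6|->5, |4|->2.5, |4|->2.5
Step 3: Attach original signs; sum ranks with positive sign and with negative sign.
W+ = 2.5 + 2.5 = 5
W- = 4 + 6 + 1 + 5 = 16
(Check: W+ + W- = 21 should equal n(n+1)/2 = 21.)
Step 4: Test statistic W = min(W+, W-) = 5.
Step 5: Ties in |d|, so use the tie-corrected normal approximation.
        E[W] = n(n+1)/4 = 6*7/4 = 10.5.
        Tie groups: |d|=4 (t=2); sum(t^3 - t) = 6.
        Var[W] = n(n+1)(2n+1)/24 - sum(t^3-t)/48 = 546/24 - 6/48 = 22.625.
        z = (W - E[W]) / sqrt(Var[W]) = (5 - 10.5) / 4.7566 = -1.1563.
        Two-sided p = 2*Phi(z) = 0.247561.
Step 6: alpha = 0.1. fail to reject H0.

W+ = 5, W- = 16, W = min = 5, p = 0.247561, fail to reject H0.


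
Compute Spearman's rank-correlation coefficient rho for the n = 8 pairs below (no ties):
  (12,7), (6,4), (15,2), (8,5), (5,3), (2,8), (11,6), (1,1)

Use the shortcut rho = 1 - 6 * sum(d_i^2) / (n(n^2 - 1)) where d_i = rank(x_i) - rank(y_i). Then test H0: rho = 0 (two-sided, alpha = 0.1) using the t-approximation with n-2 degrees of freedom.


Step 1: Rank x and y separately (midranks; no ties here).
rank(x): 12->7, 6->4, 15->8, 8->5, 5->3, 2->2, 11->6, 1->1
rank(y): 7->7, 4->4, 2->2, 5->5, 3->3, 8->8, 6->6, 1->1
Step 2: d_i = R_x(i) - R_y(i); compute d_i^2.
  (7-7)^2=0, (4-4)^2=0, (8-2)^2=36, (5-5)^2=0, (3-3)^2=0, (2-8)^2=36, (6-6)^2=0, (1-1)^2=0
sum(d^2) = 72.
Step 3: rho = 1 - 6*72 / (8*(8^2 - 1)) = 1 - 432/504 = 0.142857.
Step 4: Under H0, t = rho * sqrt((n-2)/(1-rho^2)) = 0.3536 ~ t(6).
Step 5: Two-sided p-value from the t-distribution with 6 df = 0.735765.
Step 6: alpha = 0.1. fail to reject H0.

rho = 0.1429, p = 0.735765, fail to reject H0 at alpha = 0.1.
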